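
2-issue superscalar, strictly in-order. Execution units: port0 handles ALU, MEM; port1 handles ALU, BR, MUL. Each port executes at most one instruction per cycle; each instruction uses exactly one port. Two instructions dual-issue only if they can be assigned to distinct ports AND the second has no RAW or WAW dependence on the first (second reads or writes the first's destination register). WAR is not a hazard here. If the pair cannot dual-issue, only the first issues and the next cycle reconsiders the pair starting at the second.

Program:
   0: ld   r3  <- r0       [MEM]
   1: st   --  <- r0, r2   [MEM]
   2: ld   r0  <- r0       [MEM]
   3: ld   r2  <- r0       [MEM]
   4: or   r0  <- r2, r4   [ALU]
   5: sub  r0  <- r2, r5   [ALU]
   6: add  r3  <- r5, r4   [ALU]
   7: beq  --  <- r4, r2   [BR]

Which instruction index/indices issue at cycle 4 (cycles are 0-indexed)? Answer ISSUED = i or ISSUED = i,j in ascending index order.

ISSUED = 4

0. ld @i0  | no-port MEM/MEM
1. st @i1  | no-port MEM/MEM
2. ld @i2  | no-port MEM/MEM
3. ld @i3  | RAW r2
4. or @i4  | WAW r0
5. sub;add @i5&i6  | dual
6. beq @i7  | tail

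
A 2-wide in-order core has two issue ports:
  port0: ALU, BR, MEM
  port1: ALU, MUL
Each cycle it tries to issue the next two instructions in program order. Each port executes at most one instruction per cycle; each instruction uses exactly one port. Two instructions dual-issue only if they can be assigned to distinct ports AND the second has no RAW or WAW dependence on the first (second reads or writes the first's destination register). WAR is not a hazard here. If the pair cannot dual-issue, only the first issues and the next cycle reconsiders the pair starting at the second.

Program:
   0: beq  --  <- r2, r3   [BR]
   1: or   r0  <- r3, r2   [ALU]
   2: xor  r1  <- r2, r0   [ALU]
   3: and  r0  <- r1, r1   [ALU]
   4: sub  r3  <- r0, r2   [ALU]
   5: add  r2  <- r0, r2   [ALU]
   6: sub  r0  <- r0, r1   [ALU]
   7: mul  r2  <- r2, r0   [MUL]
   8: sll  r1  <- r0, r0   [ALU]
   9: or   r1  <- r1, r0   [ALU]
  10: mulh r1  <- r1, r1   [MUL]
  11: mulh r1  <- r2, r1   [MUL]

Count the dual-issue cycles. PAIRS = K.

PAIRS = 3

c0: i0+i1 beq.BR+or.ALU  dual
c1: i2 xor.ALU  RAW r1
c2: i3 and.ALU  RAW r0
c3: i4+i5 sub.ALU+add.ALU  dual
c4: i6 sub.ALU  RAW r0
c5: i7+i8 mul.MUL+sll.ALU  dual
c6: i9 or.ALU  RAW+WAW r1
c7: i10 mulh.MUL  no-port MUL/MUL
c8: i11 mulh.MUL  tail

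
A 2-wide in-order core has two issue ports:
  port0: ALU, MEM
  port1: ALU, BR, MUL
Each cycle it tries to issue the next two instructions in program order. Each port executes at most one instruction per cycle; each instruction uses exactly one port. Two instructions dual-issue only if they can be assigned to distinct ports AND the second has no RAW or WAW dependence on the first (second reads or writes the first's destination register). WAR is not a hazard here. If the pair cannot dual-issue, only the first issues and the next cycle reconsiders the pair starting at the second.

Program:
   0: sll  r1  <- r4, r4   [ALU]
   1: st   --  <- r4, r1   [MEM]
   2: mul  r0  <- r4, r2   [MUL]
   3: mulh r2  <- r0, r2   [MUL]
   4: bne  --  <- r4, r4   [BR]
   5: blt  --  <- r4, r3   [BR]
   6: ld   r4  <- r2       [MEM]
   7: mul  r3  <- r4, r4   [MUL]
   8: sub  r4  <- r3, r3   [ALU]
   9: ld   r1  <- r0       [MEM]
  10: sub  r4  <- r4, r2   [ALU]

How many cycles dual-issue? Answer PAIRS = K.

c0: i0 sll  RAW r1
c1: i1+i2 st mul  2-wide
c2: i3 mulh  no-port MUL/BR
c3: i4 bne  no-port BR/BR
c4: i5+i6 blt ld  2-wide
c5: i7 mul  RAW r3
c6: i8+i9 sub ld  2-wide
c7: i10 sub  tail

PAIRS = 3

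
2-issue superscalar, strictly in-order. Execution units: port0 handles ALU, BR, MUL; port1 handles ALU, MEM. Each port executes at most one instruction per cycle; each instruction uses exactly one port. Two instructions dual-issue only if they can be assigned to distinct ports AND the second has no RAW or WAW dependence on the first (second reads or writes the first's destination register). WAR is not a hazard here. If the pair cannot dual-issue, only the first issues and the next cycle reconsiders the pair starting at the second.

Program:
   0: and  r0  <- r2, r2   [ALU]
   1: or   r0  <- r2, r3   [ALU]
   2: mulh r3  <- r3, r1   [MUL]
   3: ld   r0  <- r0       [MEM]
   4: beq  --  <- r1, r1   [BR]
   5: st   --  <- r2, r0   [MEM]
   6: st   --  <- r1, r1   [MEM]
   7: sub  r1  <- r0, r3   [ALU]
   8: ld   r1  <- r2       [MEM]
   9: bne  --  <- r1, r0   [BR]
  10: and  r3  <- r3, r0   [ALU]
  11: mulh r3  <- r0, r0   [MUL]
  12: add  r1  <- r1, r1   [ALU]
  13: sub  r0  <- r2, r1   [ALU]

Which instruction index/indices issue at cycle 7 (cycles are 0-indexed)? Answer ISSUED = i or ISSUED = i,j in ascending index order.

ISSUED = 11,12

  cy0 -> i0 (and.ALU) WAW r0
  cy1 -> i1/i2 (or.ALU/mulh.MUL) pair
  cy2 -> i3/i4 (ld.MEM/beq.BR) pair
  cy3 -> i5 (st.MEM) no-port MEM/MEM
  cy4 -> i6/i7 (st.MEM/sub.ALU) pair
  cy5 -> i8 (ld.MEM) RAW r1
  cy6 -> i9/i10 (bne.BR/and.ALU) pair
  cy7 -> i11/i12 (mulh.MUL/add.ALU) pair
  cy8 -> i13 (sub.ALU) tail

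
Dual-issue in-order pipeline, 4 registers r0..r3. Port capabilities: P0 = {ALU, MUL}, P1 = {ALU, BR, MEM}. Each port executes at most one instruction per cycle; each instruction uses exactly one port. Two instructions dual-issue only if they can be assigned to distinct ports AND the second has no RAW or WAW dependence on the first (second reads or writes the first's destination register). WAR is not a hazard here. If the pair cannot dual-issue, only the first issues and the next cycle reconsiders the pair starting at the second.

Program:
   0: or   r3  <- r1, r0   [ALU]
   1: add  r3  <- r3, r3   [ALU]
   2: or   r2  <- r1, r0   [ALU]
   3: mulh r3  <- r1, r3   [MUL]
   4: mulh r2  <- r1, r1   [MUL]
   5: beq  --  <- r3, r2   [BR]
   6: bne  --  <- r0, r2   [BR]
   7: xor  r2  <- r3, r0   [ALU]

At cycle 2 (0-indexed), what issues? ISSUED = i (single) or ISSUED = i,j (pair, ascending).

[0] i0  or.ALU  -- RAW+WAW r3
[1] i1+i2  add.ALU or.ALU  -- pair
[2] i3  mulh.MUL  -- no-port MUL/MUL
[3] i4  mulh.MUL  -- RAW r2
[4] i5  beq.BR  -- no-port BR/BR
[5] i6+i7  bne.BR xor.ALU  -- pair

ISSUED = 3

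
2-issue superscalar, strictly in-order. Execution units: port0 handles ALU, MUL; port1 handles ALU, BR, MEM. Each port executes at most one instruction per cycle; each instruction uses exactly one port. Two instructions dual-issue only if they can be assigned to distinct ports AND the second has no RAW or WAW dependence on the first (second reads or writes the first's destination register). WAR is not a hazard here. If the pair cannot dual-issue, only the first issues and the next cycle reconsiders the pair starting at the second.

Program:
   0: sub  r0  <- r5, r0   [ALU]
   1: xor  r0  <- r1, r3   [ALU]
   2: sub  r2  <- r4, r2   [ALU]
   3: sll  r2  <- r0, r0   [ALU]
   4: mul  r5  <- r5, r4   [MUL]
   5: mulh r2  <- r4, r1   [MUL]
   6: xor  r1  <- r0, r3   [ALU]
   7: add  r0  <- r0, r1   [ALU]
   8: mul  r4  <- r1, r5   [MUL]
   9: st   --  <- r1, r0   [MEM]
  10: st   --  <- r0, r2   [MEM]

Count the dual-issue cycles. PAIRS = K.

PAIRS = 4

  cy0 -> i0 (sub.ALU) WAW r0
  cy1 -> i1/i2 (xor.ALU sub.ALU) 2-wide
  cy2 -> i3/i4 (sll.ALU mul.MUL) 2-wide
  cy3 -> i5/i6 (mulh.MUL xor.ALU) 2-wide
  cy4 -> i7/i8 (add.ALU mul.MUL) 2-wide
  cy5 -> i9 (st.MEM) no-port MEM/MEM
  cy6 -> i10 (st.MEM) tail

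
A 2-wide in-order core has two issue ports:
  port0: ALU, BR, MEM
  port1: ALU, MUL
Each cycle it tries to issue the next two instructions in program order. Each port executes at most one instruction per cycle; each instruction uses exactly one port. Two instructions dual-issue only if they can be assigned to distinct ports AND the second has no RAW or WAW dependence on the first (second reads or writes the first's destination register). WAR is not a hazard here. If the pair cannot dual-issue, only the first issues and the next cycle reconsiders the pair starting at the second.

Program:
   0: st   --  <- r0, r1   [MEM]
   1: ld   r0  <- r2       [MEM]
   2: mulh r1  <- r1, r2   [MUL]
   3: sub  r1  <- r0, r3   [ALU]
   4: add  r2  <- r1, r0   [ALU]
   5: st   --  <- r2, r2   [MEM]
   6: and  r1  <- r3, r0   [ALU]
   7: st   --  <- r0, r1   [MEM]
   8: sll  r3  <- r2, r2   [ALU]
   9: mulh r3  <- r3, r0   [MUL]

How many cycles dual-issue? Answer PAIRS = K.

#0 head=0: st.MEM i0 no-port MEM/MEM
#1 head=1: ld.MEM+mulh.MUL i1/i2 dual
#2 head=3: sub.ALU i3 RAW r1
#3 head=4: add.ALU i4 RAW r2
#4 head=5: st.MEM+and.ALU i5/i6 dual
#5 head=7: st.MEM+sll.ALU i7/i8 dual
#6 head=9: mulh.MUL i9 tail

PAIRS = 3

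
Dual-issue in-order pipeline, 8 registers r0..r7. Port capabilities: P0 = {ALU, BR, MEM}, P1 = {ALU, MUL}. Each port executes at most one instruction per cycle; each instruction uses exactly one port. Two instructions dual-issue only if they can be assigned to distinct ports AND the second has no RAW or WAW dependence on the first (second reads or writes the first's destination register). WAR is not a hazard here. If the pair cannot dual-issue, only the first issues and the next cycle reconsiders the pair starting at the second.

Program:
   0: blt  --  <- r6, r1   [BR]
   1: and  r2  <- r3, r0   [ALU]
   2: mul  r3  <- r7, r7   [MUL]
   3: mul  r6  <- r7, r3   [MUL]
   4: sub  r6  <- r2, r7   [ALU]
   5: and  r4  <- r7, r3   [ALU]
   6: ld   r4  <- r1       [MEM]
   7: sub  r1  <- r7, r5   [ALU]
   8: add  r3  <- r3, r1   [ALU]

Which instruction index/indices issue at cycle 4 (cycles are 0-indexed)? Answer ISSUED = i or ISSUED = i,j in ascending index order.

ISSUED = 6,7

[0] i0+i1  blt.BR and.ALU  -- dual
[1] i2  mul.MUL  -- no-port MUL/MUL
[2] i3  mul.MUL  -- WAW r6
[3] i4+i5  sub.ALU and.ALU  -- dual
[4] i6+i7  ld.MEM sub.ALU  -- dual
[5] i8  add.ALU  -- tail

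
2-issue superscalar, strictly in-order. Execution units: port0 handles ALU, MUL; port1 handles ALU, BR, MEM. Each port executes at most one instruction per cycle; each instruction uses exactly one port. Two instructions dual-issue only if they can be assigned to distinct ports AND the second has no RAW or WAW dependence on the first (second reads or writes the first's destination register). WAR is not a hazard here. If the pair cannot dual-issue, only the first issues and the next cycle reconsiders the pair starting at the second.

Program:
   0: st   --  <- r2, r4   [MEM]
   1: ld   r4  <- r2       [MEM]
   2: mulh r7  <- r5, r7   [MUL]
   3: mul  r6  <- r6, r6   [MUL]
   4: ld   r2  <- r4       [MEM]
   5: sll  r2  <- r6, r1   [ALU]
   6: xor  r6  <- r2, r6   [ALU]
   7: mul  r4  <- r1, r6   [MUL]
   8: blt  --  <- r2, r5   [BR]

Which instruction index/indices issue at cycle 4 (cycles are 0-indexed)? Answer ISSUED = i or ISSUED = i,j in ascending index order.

[0] i0  st  -- no-port MEM/MEM
[1] i1+i2  ld+mulh  -- 2-wide
[2] i3+i4  mul+ld  -- 2-wide
[3] i5  sll  -- RAW r2
[4] i6  xor  -- RAW r6
[5] i7+i8  mul+blt  -- 2-wide

ISSUED = 6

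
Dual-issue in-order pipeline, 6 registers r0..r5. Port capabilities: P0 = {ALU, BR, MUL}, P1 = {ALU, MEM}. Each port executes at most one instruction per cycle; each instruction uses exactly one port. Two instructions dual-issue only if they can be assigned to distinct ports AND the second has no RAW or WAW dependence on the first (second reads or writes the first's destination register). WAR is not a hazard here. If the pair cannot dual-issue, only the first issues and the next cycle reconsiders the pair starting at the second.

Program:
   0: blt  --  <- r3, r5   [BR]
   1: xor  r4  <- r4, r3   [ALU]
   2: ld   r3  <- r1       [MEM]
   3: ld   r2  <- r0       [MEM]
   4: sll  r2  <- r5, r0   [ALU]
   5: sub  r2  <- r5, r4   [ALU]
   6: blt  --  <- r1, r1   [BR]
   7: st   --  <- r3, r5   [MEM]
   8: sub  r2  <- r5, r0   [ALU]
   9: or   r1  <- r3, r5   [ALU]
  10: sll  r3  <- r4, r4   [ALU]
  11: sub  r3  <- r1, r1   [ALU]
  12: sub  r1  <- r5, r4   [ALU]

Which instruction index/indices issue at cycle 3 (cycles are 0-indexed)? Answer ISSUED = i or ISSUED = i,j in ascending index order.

ISSUED = 4

[0] i0&i1  blt.BR+xor.ALU  -- dual
[1] i2  ld.MEM  -- no-port MEM/MEM
[2] i3  ld.MEM  -- WAW r2
[3] i4  sll.ALU  -- WAW r2
[4] i5&i6  sub.ALU+blt.BR  -- dual
[5] i7&i8  st.MEM+sub.ALU  -- dual
[6] i9&i10  or.ALU+sll.ALU  -- dual
[7] i11&i12  sub.ALU+sub.ALU  -- dual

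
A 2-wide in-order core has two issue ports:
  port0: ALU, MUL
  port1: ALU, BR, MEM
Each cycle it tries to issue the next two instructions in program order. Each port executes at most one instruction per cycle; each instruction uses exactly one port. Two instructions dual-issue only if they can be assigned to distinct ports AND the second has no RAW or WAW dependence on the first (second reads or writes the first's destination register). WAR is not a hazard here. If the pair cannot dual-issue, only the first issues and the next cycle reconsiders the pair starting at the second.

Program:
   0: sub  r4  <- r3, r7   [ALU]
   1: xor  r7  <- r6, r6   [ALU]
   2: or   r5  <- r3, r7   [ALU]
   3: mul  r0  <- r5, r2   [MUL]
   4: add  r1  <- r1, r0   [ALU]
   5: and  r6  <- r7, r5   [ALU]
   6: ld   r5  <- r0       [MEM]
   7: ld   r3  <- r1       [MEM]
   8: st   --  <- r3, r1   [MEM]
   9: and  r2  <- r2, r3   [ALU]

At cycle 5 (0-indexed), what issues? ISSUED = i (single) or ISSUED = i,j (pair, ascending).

  cy0 -> i0+i1 (sub.ALU/xor.ALU) dual
  cy1 -> i2 (or.ALU) RAW r5
  cy2 -> i3 (mul.MUL) RAW r0
  cy3 -> i4+i5 (add.ALU/and.ALU) dual
  cy4 -> i6 (ld.MEM) no-port MEM/MEM
  cy5 -> i7 (ld.MEM) no-port MEM/MEM
  cy6 -> i8+i9 (st.MEM/and.ALU) dual

ISSUED = 7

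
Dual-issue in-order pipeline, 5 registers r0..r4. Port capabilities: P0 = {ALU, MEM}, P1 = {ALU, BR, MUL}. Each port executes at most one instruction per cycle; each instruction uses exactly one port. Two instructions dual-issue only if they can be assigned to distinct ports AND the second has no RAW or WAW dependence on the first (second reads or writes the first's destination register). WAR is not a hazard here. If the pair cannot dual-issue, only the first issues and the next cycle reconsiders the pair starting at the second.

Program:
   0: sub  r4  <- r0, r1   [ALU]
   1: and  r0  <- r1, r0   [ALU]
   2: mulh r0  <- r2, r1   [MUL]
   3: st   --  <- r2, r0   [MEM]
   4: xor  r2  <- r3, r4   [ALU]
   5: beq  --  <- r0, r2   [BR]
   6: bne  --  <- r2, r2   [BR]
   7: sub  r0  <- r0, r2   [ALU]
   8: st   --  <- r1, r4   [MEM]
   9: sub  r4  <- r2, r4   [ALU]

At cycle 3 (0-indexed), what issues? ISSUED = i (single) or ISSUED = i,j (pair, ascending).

ISSUED = 5

[0] i0/i1  sub.ALU and.ALU  -- 2-wide
[1] i2  mulh.MUL  -- RAW r0
[2] i3/i4  st.MEM xor.ALU  -- 2-wide
[3] i5  beq.BR  -- no-port BR/BR
[4] i6/i7  bne.BR sub.ALU  -- 2-wide
[5] i8/i9  st.MEM sub.ALU  -- 2-wide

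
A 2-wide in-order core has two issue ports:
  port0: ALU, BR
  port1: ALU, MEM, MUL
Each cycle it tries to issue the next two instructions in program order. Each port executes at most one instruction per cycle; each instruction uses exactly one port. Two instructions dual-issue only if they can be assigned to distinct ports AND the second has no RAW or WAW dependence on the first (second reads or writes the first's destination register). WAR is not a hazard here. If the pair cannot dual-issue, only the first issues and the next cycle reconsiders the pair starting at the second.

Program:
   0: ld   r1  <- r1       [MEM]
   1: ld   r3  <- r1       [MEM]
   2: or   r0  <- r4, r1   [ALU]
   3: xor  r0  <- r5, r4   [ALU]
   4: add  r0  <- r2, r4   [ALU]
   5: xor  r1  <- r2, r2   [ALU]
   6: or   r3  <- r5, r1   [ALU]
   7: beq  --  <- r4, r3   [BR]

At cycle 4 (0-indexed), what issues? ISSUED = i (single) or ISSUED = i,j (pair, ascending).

t=0 i0:ld ; no-port MEM/MEM
t=1 i1&i2:ld/or ; dual
t=2 i3:xor ; WAW r0
t=3 i4&i5:add/xor ; dual
t=4 i6:or ; RAW r3
t=5 i7:beq ; tail

ISSUED = 6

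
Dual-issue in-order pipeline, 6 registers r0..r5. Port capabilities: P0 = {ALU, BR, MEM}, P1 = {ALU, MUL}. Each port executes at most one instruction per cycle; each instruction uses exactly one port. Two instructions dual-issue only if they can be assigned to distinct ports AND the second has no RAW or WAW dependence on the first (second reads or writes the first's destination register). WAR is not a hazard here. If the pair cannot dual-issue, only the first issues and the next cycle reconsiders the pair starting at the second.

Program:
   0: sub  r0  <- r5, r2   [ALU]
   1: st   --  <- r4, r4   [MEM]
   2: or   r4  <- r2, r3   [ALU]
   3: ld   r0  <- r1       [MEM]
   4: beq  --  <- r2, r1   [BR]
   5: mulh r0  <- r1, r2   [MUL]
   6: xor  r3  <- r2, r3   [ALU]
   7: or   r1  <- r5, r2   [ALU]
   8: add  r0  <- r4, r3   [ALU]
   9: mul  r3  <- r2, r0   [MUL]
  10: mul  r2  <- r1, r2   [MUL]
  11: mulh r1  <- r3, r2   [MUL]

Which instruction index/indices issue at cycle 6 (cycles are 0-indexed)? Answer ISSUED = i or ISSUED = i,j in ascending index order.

c0: i0,i1 sub.ALU+st.MEM  pair
c1: i2,i3 or.ALU+ld.MEM  pair
c2: i4,i5 beq.BR+mulh.MUL  pair
c3: i6,i7 xor.ALU+or.ALU  pair
c4: i8 add.ALU  RAW r0
c5: i9 mul.MUL  no-port MUL/MUL
c6: i10 mul.MUL  no-port MUL/MUL
c7: i11 mulh.MUL  tail

ISSUED = 10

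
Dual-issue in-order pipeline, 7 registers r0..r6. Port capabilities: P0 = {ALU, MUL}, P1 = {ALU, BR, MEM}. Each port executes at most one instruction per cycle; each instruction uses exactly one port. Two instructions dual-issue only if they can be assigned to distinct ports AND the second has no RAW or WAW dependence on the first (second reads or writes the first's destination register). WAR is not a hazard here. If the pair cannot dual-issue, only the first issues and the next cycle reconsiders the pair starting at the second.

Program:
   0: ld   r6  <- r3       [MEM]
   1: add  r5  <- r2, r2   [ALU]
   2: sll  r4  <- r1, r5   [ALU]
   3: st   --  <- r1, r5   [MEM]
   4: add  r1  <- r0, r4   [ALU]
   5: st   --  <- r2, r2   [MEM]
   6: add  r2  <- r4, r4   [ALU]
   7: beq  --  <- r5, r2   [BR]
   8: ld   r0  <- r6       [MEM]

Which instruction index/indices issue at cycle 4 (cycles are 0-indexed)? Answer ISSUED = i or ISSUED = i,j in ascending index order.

ISSUED = 7

c0: i0,i1 ld.MEM;add.ALU  dual
c1: i2,i3 sll.ALU;st.MEM  dual
c2: i4,i5 add.ALU;st.MEM  dual
c3: i6 add.ALU  RAW r2
c4: i7 beq.BR  no-port BR/MEM
c5: i8 ld.MEM  tail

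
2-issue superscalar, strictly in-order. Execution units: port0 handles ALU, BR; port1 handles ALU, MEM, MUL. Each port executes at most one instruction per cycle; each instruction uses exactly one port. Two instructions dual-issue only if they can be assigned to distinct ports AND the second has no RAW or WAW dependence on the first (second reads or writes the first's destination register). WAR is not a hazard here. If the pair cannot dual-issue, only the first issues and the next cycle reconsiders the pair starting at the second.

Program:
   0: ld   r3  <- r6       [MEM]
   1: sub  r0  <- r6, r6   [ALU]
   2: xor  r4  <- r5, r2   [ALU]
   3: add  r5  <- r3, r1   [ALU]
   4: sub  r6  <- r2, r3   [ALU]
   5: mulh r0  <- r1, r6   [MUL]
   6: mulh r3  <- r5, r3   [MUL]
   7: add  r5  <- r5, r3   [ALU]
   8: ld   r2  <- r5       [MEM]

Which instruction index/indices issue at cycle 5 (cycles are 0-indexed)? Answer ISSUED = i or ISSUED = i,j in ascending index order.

c0: i0+i1 ld sub  2-wide
c1: i2+i3 xor add  2-wide
c2: i4 sub  RAW r6
c3: i5 mulh  no-port MUL/MUL
c4: i6 mulh  RAW r3
c5: i7 add  RAW r5
c6: i8 ld  tail

ISSUED = 7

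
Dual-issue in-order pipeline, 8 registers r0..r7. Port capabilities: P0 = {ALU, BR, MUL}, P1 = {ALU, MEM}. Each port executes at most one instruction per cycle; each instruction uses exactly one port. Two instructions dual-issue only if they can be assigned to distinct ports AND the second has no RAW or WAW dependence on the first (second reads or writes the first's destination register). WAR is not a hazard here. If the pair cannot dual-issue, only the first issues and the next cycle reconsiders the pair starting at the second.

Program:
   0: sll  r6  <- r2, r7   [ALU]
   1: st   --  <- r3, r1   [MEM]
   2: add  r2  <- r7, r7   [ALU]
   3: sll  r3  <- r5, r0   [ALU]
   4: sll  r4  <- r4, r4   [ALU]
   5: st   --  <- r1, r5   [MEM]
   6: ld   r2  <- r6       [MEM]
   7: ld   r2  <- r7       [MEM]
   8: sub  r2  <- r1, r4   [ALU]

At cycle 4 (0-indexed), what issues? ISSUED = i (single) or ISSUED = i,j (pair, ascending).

#0 head=0: sll+st i0+i1 dual
#1 head=2: add+sll i2+i3 dual
#2 head=4: sll+st i4+i5 dual
#3 head=6: ld i6 no-port MEM/MEM
#4 head=7: ld i7 WAW r2
#5 head=8: sub i8 tail

ISSUED = 7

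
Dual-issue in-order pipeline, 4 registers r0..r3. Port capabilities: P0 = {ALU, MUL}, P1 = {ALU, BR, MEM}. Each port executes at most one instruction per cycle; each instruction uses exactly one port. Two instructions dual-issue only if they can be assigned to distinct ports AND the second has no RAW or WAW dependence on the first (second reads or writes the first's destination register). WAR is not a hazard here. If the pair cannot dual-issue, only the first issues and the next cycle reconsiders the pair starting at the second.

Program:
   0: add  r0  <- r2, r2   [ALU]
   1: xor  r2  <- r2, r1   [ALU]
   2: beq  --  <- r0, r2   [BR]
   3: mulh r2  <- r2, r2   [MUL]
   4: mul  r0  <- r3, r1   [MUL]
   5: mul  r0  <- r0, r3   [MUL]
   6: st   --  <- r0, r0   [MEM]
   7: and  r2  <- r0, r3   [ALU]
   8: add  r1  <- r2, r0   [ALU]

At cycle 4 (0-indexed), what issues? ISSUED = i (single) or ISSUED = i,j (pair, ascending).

0. add.ALU+xor.ALU @i0,i1  | 2-wide
1. beq.BR+mulh.MUL @i2,i3  | 2-wide
2. mul.MUL @i4  | no-port MUL/MUL
3. mul.MUL @i5  | RAW r0
4. st.MEM+and.ALU @i6,i7  | 2-wide
5. add.ALU @i8  | tail

ISSUED = 6,7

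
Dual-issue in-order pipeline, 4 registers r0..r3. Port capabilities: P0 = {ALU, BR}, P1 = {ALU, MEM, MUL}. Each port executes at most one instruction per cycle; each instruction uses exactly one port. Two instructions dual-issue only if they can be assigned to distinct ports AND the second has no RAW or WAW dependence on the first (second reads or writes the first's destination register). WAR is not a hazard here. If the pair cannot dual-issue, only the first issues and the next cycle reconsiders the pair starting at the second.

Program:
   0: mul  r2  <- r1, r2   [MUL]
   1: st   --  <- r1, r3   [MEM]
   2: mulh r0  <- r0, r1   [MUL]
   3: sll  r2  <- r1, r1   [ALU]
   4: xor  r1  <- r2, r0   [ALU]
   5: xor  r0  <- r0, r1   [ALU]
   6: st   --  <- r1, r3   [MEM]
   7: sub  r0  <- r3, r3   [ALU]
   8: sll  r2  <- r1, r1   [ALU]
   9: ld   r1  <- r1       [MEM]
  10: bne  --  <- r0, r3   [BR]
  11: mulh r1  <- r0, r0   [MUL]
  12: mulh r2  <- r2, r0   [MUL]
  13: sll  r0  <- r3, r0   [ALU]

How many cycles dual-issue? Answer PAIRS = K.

PAIRS = 5

#0 head=0: mul.MUL i0 no-port MUL/MEM
#1 head=1: st.MEM i1 no-port MEM/MUL
#2 head=2: mulh.MUL;sll.ALU i2&i3 dual
#3 head=4: xor.ALU i4 RAW r1
#4 head=5: xor.ALU;st.MEM i5&i6 dual
#5 head=7: sub.ALU;sll.ALU i7&i8 dual
#6 head=9: ld.MEM;bne.BR i9&i10 dual
#7 head=11: mulh.MUL i11 no-port MUL/MUL
#8 head=12: mulh.MUL;sll.ALU i12&i13 dual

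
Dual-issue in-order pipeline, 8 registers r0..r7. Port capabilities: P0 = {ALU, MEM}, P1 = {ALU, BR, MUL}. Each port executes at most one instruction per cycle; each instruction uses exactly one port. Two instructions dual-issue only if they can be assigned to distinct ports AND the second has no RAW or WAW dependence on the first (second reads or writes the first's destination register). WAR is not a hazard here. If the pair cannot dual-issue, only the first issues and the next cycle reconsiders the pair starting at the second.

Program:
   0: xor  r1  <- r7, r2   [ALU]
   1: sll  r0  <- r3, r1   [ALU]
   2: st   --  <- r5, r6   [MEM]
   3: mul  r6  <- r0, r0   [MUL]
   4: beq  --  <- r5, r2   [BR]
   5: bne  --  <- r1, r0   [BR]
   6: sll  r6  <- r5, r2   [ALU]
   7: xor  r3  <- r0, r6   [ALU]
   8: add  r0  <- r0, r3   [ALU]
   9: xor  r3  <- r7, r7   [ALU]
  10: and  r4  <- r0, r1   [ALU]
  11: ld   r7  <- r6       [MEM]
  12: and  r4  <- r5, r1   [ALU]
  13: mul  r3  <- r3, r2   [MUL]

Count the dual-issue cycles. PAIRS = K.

PAIRS = 5

[0] i0  xor.ALU  -- RAW r1
[1] i1+i2  sll.ALU st.MEM  -- dual
[2] i3  mul.MUL  -- no-port MUL/BR
[3] i4  beq.BR  -- no-port BR/BR
[4] i5+i6  bne.BR sll.ALU  -- dual
[5] i7  xor.ALU  -- RAW r3
[6] i8+i9  add.ALU xor.ALU  -- dual
[7] i10+i11  and.ALU ld.MEM  -- dual
[8] i12+i13  and.ALU mul.MUL  -- dual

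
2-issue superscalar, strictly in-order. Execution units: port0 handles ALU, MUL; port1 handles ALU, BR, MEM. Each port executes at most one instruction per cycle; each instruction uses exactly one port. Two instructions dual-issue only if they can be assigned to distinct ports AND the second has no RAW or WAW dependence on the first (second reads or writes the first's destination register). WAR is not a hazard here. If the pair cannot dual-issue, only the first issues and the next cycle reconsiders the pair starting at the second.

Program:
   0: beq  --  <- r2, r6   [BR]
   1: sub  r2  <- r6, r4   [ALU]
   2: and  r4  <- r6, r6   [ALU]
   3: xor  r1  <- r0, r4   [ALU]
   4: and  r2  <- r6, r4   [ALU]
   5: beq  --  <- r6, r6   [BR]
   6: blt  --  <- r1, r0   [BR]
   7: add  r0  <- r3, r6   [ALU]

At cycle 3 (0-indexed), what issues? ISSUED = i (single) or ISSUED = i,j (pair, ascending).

[0] i0&i1  beq.BR+sub.ALU  -- 2-wide
[1] i2  and.ALU  -- RAW r4
[2] i3&i4  xor.ALU+and.ALU  -- 2-wide
[3] i5  beq.BR  -- no-port BR/BR
[4] i6&i7  blt.BR+add.ALU  -- 2-wide

ISSUED = 5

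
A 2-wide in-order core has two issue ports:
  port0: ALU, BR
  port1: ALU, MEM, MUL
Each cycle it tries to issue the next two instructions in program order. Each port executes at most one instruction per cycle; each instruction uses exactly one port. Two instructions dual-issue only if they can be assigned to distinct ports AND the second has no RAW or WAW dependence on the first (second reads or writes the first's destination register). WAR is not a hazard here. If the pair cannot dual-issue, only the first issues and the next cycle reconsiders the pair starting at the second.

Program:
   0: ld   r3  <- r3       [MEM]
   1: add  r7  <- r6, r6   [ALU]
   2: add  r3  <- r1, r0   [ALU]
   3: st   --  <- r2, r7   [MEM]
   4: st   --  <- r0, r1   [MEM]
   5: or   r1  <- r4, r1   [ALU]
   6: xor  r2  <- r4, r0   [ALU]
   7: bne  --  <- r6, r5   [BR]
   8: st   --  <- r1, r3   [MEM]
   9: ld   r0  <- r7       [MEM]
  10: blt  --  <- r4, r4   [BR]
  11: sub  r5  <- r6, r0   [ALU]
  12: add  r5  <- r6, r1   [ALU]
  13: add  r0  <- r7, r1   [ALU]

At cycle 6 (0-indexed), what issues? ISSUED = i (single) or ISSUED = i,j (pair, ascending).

ISSUED = 11

  cy0 -> i0/i1 (ld+add) 2-wide
  cy1 -> i2/i3 (add+st) 2-wide
  cy2 -> i4/i5 (st+or) 2-wide
  cy3 -> i6/i7 (xor+bne) 2-wide
  cy4 -> i8 (st) no-port MEM/MEM
  cy5 -> i9/i10 (ld+blt) 2-wide
  cy6 -> i11 (sub) WAW r5
  cy7 -> i12/i13 (add+add) 2-wide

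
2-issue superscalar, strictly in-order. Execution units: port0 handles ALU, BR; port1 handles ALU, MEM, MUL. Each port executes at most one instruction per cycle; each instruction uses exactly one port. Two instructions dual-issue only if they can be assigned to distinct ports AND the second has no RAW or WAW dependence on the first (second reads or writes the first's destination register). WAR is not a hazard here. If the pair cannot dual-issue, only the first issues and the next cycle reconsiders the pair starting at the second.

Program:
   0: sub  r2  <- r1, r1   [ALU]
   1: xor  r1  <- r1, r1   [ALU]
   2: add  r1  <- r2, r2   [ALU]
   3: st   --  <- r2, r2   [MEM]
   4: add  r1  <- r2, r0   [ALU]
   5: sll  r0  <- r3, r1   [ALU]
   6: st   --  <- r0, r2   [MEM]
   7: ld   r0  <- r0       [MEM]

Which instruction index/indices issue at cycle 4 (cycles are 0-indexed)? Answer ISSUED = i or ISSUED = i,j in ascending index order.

[0] i0+i1  sub+xor  -- 2-wide
[1] i2+i3  add+st  -- 2-wide
[2] i4  add  -- RAW r1
[3] i5  sll  -- RAW r0
[4] i6  st  -- no-port MEM/MEM
[5] i7  ld  -- tail

ISSUED = 6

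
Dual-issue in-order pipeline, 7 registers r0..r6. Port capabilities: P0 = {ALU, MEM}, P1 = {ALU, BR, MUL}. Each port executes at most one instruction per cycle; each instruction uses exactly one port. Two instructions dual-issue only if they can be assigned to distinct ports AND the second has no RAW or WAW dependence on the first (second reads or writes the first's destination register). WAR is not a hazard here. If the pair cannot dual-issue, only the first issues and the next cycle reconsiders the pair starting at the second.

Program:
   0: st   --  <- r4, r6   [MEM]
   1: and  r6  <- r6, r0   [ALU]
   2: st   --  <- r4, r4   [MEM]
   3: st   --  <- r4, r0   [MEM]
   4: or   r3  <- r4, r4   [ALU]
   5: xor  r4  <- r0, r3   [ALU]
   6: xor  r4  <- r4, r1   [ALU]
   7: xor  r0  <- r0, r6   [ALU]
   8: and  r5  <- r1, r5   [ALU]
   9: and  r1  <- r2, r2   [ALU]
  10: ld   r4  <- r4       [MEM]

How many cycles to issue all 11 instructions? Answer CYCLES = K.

[0] i0&i1  st.MEM+and.ALU  -- 2-wide
[1] i2  st.MEM  -- no-port MEM/MEM
[2] i3&i4  st.MEM+or.ALU  -- 2-wide
[3] i5  xor.ALU  -- RAW+WAW r4
[4] i6&i7  xor.ALU+xor.ALU  -- 2-wide
[5] i8&i9  and.ALU+and.ALU  -- 2-wide
[6] i10  ld.MEM  -- tail

CYCLES = 7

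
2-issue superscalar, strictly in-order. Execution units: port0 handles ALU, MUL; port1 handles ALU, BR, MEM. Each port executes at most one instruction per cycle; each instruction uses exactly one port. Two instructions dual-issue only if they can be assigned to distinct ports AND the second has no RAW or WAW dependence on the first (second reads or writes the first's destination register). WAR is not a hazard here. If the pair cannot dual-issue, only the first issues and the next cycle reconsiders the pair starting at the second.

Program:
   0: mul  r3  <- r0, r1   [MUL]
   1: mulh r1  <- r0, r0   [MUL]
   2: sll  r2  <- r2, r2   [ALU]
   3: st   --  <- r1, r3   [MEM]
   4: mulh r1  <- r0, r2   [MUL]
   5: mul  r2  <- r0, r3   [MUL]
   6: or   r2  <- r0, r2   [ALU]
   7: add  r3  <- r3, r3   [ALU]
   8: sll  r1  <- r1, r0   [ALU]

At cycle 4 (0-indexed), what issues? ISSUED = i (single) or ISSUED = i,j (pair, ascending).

ISSUED = 6,7

[0] i0  mul  -- no-port MUL/MUL
[1] i1+i2  mulh+sll  -- pair
[2] i3+i4  st+mulh  -- pair
[3] i5  mul  -- RAW+WAW r2
[4] i6+i7  or+add  -- pair
[5] i8  sll  -- tail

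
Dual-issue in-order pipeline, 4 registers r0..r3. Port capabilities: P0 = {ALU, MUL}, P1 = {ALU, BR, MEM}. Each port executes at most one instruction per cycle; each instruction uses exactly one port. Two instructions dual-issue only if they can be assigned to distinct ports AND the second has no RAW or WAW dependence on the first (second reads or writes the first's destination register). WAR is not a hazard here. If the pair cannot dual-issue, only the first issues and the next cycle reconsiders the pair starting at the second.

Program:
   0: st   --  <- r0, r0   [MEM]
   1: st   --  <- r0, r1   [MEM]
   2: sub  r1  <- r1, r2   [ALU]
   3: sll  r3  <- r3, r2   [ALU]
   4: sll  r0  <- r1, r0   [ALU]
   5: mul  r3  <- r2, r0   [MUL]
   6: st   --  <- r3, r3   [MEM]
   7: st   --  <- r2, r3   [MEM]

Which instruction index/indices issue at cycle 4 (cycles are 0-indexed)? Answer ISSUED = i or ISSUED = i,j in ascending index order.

ISSUED = 6

[0] i0  st  -- no-port MEM/MEM
[1] i1+i2  st/sub  -- pair
[2] i3+i4  sll/sll  -- pair
[3] i5  mul  -- RAW r3
[4] i6  st  -- no-port MEM/MEM
[5] i7  st  -- tail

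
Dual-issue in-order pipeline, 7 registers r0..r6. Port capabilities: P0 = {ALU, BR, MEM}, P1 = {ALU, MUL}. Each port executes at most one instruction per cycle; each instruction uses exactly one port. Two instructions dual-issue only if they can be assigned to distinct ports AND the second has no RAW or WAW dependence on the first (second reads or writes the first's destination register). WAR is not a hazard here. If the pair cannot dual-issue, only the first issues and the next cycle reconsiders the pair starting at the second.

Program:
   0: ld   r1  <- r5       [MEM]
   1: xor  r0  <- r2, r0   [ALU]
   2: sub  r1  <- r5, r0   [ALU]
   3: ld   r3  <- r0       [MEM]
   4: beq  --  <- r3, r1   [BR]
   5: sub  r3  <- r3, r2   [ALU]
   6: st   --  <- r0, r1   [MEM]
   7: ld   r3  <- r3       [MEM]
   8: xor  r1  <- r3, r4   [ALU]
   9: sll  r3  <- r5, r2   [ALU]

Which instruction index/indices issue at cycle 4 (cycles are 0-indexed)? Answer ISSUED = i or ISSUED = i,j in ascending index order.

ISSUED = 7

c0: i0/i1 ld/xor  2-wide
c1: i2/i3 sub/ld  2-wide
c2: i4/i5 beq/sub  2-wide
c3: i6 st  no-port MEM/MEM
c4: i7 ld  RAW r3
c5: i8/i9 xor/sll  2-wide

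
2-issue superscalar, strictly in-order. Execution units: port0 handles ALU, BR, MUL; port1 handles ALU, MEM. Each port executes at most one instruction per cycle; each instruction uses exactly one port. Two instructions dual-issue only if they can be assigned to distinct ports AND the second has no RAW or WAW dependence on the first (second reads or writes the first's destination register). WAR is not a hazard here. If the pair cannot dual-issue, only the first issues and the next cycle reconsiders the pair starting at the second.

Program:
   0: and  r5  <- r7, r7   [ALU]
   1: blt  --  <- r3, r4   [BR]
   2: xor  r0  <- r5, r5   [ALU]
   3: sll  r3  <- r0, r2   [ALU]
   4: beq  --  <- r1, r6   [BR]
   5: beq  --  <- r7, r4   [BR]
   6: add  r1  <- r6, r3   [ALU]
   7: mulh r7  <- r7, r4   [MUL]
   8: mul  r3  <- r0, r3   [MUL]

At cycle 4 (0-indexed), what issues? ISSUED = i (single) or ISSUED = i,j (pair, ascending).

[0] i0/i1  and.ALU blt.BR  -- pair
[1] i2  xor.ALU  -- RAW r0
[2] i3/i4  sll.ALU beq.BR  -- pair
[3] i5/i6  beq.BR add.ALU  -- pair
[4] i7  mulh.MUL  -- no-port MUL/MUL
[5] i8  mul.MUL  -- tail

ISSUED = 7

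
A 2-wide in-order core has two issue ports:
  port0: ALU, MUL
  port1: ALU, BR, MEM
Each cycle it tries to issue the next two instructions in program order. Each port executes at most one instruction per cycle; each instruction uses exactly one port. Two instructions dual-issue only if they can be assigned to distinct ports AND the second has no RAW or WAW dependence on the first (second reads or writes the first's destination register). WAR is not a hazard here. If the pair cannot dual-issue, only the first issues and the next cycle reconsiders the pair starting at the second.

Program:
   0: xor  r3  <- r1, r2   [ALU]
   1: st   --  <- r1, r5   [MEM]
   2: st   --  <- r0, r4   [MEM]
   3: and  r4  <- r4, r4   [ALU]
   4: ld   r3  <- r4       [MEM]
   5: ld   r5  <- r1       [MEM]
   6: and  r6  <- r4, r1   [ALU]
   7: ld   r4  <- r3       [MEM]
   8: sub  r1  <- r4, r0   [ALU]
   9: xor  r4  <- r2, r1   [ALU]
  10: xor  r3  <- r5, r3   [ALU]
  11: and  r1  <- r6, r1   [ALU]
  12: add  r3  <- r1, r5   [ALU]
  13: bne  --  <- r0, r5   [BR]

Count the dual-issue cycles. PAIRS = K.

PAIRS = 5

0. xor+st @i0,i1  | 2-wide
1. st+and @i2,i3  | 2-wide
2. ld @i4  | no-port MEM/MEM
3. ld+and @i5,i6  | 2-wide
4. ld @i7  | RAW r4
5. sub @i8  | RAW r1
6. xor+xor @i9,i10  | 2-wide
7. and @i11  | RAW r1
8. add+bne @i12,i13  | 2-wide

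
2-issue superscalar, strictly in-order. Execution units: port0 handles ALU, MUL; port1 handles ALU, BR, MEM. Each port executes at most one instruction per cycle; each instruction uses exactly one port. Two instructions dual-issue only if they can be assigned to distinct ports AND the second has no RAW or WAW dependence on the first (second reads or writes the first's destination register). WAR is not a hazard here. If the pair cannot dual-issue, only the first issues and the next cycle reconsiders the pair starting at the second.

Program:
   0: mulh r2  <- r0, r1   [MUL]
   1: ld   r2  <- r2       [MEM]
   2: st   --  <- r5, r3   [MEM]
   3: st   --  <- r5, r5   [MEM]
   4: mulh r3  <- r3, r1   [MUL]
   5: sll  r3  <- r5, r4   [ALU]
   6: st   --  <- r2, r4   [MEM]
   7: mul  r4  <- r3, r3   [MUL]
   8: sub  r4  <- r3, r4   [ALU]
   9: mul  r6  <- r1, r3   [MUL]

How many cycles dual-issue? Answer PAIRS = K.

0. mulh @i0  | RAW+WAW r2
1. ld @i1  | no-port MEM/MEM
2. st @i2  | no-port MEM/MEM
3. st/mulh @i3/i4  | 2-wide
4. sll/st @i5/i6  | 2-wide
5. mul @i7  | RAW+WAW r4
6. sub/mul @i8/i9  | 2-wide

PAIRS = 3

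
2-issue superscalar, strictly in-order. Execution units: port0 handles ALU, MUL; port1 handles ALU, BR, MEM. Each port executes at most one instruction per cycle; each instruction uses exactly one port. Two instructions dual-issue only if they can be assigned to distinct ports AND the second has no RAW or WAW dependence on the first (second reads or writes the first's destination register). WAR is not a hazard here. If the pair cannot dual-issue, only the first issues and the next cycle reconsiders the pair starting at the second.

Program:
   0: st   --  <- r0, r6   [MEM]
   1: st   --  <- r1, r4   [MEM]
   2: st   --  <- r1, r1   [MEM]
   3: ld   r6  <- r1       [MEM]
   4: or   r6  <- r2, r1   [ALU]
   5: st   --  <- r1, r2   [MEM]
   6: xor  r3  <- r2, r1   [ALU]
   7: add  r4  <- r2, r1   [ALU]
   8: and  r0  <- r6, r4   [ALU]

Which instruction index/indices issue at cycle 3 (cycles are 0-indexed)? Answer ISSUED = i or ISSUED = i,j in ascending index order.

0. st.MEM @i0  | no-port MEM/MEM
1. st.MEM @i1  | no-port MEM/MEM
2. st.MEM @i2  | no-port MEM/MEM
3. ld.MEM @i3  | WAW r6
4. or.ALU;st.MEM @i4&i5  | dual
5. xor.ALU;add.ALU @i6&i7  | dual
6. and.ALU @i8  | tail

ISSUED = 3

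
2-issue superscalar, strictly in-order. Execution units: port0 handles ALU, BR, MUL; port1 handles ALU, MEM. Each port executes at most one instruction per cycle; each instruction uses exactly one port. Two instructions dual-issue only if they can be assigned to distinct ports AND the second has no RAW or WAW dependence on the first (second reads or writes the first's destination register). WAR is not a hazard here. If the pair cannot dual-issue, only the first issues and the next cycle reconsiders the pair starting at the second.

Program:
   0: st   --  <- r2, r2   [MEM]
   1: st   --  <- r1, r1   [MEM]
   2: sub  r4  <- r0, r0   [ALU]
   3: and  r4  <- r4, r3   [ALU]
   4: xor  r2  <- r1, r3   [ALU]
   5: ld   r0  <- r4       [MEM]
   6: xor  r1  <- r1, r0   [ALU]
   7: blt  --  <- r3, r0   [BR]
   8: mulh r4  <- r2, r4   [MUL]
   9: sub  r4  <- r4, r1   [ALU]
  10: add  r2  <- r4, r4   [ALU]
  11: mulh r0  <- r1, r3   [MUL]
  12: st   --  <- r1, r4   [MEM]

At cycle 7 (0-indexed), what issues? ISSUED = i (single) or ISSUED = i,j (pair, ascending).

0. st.MEM @i0  | no-port MEM/MEM
1. st.MEM;sub.ALU @i1+i2  | pair
2. and.ALU;xor.ALU @i3+i4  | pair
3. ld.MEM @i5  | RAW r0
4. xor.ALU;blt.BR @i6+i7  | pair
5. mulh.MUL @i8  | RAW+WAW r4
6. sub.ALU @i9  | RAW r4
7. add.ALU;mulh.MUL @i10+i11  | pair
8. st.MEM @i12  | tail

ISSUED = 10,11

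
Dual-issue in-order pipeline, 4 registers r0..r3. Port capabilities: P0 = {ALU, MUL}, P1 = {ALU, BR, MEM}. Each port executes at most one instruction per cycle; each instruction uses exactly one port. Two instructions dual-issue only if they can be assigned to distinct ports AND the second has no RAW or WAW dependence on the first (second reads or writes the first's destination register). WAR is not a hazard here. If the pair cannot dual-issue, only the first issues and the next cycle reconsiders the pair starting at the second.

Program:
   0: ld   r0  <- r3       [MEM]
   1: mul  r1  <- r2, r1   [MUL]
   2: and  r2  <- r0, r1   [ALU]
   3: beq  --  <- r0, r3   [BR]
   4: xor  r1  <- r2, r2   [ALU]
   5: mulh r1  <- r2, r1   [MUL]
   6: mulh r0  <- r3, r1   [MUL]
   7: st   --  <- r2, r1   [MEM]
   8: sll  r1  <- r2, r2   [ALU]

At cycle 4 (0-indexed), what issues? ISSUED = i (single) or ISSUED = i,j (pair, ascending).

#0 head=0: ld.MEM/mul.MUL i0+i1 2-wide
#1 head=2: and.ALU/beq.BR i2+i3 2-wide
#2 head=4: xor.ALU i4 RAW+WAW r1
#3 head=5: mulh.MUL i5 no-port MUL/MUL
#4 head=6: mulh.MUL/st.MEM i6+i7 2-wide
#5 head=8: sll.ALU i8 tail

ISSUED = 6,7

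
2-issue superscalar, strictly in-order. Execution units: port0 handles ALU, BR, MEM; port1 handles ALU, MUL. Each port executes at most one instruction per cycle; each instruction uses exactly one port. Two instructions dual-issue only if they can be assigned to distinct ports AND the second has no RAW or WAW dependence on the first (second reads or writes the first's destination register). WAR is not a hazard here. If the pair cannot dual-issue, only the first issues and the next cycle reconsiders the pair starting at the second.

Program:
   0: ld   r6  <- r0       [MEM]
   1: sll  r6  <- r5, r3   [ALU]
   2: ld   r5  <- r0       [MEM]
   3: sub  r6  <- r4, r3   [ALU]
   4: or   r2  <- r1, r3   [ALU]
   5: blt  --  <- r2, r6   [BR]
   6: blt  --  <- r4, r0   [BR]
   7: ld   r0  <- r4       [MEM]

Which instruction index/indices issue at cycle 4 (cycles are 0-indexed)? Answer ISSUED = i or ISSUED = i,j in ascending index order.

t=0 i0:ld.MEM ; WAW r6
t=1 i1+i2:sll.ALU+ld.MEM ; 2-wide
t=2 i3+i4:sub.ALU+or.ALU ; 2-wide
t=3 i5:blt.BR ; no-port BR/BR
t=4 i6:blt.BR ; no-port BR/MEM
t=5 i7:ld.MEM ; tail

ISSUED = 6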